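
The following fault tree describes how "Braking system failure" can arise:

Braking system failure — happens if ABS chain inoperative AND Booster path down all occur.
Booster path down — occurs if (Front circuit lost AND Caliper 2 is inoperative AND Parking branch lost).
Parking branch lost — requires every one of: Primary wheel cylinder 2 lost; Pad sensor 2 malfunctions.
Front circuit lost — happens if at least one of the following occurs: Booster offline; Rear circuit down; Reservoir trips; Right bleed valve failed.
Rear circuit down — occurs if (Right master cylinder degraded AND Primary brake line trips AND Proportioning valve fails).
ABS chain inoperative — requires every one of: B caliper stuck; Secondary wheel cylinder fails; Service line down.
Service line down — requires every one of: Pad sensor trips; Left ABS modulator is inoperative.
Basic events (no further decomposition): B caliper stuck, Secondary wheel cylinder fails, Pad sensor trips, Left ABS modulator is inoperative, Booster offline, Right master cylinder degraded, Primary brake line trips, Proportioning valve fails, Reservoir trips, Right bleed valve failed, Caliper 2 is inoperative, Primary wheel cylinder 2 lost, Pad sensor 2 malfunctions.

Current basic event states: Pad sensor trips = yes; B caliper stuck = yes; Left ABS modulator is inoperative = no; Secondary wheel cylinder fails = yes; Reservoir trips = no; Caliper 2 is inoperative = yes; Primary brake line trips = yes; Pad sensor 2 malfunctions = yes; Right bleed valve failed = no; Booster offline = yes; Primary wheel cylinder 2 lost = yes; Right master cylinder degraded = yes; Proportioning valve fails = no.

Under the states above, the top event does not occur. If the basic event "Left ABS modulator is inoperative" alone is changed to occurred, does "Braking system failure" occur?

Yes

Counterfactual: set "Left ABS modulator is inoperative" to occurred.
Service line down [AND]: Pad sensor trips=occurs, Left ABS modulator is inoperative=occurs → all inputs occur → occurs.
ABS chain inoperative [AND]: B caliper stuck=occurs, Secondary wheel cylinder fails=occurs, Service line down=occurs → all inputs occur → occurs.
Rear circuit down [AND]: Right master cylinder degraded=occurs, Primary brake line trips=occurs, Proportioning valve fails=not → not all inputs occur → does not occur.
Front circuit lost [OR]: Booster offline=occurs, Rear circuit down=not, Reservoir trips=not, Right bleed valve failed=not → at least one input occurs → occurs.
Parking branch lost [AND]: Primary wheel cylinder 2 lost=occurs, Pad sensor 2 malfunctions=occurs → all inputs occur → occurs.
Booster path down [AND]: Front circuit lost=occurs, Caliper 2 is inoperative=occurs, Parking branch lost=occurs → all inputs occur → occurs.
Braking system failure [AND]: ABS chain inoperative=occurs, Booster path down=occurs → all inputs occur → occurs.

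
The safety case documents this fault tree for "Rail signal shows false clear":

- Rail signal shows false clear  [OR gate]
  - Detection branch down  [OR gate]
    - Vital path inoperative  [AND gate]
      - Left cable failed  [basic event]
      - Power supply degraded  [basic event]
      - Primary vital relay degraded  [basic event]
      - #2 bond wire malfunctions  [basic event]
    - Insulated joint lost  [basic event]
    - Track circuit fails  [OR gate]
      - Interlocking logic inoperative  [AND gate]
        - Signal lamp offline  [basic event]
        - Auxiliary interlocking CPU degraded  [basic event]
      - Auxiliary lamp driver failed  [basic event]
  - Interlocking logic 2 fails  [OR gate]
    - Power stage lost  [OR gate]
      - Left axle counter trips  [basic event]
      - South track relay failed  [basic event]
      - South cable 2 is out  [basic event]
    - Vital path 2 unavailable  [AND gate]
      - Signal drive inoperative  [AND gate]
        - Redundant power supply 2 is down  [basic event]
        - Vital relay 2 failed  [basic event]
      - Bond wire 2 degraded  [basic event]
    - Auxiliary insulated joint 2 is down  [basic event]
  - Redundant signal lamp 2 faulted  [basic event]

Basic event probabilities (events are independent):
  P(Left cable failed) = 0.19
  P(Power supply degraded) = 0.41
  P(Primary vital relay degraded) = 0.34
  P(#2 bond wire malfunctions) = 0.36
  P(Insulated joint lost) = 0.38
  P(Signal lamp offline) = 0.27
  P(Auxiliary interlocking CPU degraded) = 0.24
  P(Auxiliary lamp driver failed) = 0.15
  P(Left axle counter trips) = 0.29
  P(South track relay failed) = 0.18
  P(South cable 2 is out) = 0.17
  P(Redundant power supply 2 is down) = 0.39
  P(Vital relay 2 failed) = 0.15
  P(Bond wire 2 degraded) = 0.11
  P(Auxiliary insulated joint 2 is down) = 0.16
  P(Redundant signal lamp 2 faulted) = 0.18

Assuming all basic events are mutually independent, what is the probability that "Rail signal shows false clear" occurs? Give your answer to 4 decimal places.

P(Vital path inoperative) [AND] = 0.19 × 0.41 × 0.34 × 0.36 = 0.009535
P(Interlocking logic inoperative) [AND] = 0.27 × 0.24 = 0.064800
P(Track circuit fails) [OR] = 1 − (1−0.064800) × (1−0.15) = 0.205080
P(Detection branch down) [OR] = 1 − (1−0.009535) × (1−0.38) × (1−0.205080) = 0.511849
P(Power stage lost) [OR] = 1 − (1−0.29) × (1−0.18) × (1−0.17) = 0.516774
P(Signal drive inoperative) [AND] = 0.39 × 0.15 = 0.058500
P(Vital path 2 unavailable) [AND] = 0.058500 × 0.11 = 0.006435
P(Interlocking logic 2 fails) [OR] = 1 − (1−0.516774) × (1−0.006435) × (1−0.16) = 0.596702
P(Rail signal shows false clear) [OR] = 1 − (1−0.511849) × (1−0.596702) × (1−0.18) = 0.838566
Rounded to 4 decimal places: P(Rail signal shows false clear) ≈ 0.8386.

0.8386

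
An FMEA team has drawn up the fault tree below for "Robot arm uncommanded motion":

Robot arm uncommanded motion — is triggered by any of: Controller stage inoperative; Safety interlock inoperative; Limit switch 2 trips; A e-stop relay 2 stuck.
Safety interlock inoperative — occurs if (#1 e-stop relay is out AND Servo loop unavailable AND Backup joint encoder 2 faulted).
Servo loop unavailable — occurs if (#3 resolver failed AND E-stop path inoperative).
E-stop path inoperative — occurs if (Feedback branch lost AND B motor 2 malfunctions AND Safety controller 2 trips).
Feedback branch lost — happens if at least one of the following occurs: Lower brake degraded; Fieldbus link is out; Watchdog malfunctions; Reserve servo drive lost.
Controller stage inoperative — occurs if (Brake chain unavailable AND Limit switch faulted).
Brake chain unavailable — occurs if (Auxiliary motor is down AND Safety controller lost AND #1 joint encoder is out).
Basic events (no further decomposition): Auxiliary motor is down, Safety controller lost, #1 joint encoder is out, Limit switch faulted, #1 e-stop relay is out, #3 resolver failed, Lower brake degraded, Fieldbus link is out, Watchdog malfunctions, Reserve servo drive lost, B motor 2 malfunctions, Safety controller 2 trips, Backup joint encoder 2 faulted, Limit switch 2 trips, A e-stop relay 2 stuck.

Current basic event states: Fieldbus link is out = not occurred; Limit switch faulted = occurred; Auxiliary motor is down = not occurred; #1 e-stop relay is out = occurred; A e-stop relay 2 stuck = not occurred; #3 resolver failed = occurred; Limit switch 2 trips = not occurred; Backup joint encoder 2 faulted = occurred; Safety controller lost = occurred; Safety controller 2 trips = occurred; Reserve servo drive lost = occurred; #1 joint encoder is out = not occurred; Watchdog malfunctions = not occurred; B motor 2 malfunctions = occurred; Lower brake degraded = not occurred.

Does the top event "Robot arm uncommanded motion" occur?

Brake chain unavailable [AND]: Auxiliary motor is down=not, Safety controller lost=occurs, #1 joint encoder is out=not → not all inputs occur → does not occur.
Controller stage inoperative [AND]: Brake chain unavailable=not, Limit switch faulted=occurs → not all inputs occur → does not occur.
Feedback branch lost [OR]: Lower brake degraded=not, Fieldbus link is out=not, Watchdog malfunctions=not, Reserve servo drive lost=occurs → at least one input occurs → occurs.
E-stop path inoperative [AND]: Feedback branch lost=occurs, B motor 2 malfunctions=occurs, Safety controller 2 trips=occurs → all inputs occur → occurs.
Servo loop unavailable [AND]: #3 resolver failed=occurs, E-stop path inoperative=occurs → all inputs occur → occurs.
Safety interlock inoperative [AND]: #1 e-stop relay is out=occurs, Servo loop unavailable=occurs, Backup joint encoder 2 faulted=occurs → all inputs occur → occurs.
Robot arm uncommanded motion [OR]: Controller stage inoperative=not, Safety interlock inoperative=occurs, Limit switch 2 trips=not, A e-stop relay 2 stuck=not → at least one input occurs → occurs.

Yes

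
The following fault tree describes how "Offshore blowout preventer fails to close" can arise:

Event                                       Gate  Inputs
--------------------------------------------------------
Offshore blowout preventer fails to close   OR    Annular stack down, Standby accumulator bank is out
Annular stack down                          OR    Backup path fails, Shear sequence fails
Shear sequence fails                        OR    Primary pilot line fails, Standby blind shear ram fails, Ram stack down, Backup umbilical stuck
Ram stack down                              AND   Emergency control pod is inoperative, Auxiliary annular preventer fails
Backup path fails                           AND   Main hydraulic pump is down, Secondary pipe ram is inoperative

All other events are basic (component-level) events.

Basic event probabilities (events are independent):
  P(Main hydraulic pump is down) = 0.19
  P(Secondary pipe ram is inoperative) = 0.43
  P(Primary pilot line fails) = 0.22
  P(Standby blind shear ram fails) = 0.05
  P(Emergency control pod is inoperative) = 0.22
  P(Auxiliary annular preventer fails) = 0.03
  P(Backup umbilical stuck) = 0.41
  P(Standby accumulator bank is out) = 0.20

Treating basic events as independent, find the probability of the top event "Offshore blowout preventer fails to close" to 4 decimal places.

0.6809

P(Backup path fails) [AND] = 0.19 × 0.43 = 0.081700
P(Ram stack down) [AND] = 0.22 × 0.03 = 0.006600
P(Shear sequence fails) [OR] = 1 − (1−0.22) × (1−0.05) × (1−0.006600) × (1−0.41) = 0.565695
P(Annular stack down) [OR] = 1 − (1−0.081700) × (1−0.565695) = 0.601178
P(Offshore blowout preventer fails to close) [OR] = 1 − (1−0.601178) × (1−0.20) = 0.680942
Rounded to 4 decimal places: P(Offshore blowout preventer fails to close) ≈ 0.6809.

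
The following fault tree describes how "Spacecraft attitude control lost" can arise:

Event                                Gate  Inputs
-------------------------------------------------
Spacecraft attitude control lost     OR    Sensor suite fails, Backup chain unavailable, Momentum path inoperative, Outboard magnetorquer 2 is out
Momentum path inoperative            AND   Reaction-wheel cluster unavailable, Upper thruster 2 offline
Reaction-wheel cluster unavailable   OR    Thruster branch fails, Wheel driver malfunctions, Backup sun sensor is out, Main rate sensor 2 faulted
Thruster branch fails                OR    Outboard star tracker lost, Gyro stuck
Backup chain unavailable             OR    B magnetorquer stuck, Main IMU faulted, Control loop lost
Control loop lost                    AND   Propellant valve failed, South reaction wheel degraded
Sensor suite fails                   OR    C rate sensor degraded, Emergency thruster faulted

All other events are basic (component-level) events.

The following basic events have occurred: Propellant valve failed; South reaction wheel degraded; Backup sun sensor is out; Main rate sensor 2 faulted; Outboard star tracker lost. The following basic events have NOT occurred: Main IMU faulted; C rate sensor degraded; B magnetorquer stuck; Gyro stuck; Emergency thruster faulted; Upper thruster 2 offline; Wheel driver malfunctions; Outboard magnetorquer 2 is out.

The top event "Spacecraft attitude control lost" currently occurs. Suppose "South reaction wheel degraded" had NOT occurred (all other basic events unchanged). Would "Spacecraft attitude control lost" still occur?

Counterfactual: set "South reaction wheel degraded" to not occurred.
Sensor suite fails [OR]: C rate sensor degraded=not, Emergency thruster faulted=not → no input occurs → does not occur.
Control loop lost [AND]: Propellant valve failed=occurs, South reaction wheel degraded=not → not all inputs occur → does not occur.
Backup chain unavailable [OR]: B magnetorquer stuck=not, Main IMU faulted=not, Control loop lost=not → no input occurs → does not occur.
Thruster branch fails [OR]: Outboard star tracker lost=occurs, Gyro stuck=not → at least one input occurs → occurs.
Reaction-wheel cluster unavailable [OR]: Thruster branch fails=occurs, Wheel driver malfunctions=not, Backup sun sensor is out=occurs, Main rate sensor 2 faulted=occurs → at least one input occurs → occurs.
Momentum path inoperative [AND]: Reaction-wheel cluster unavailable=occurs, Upper thruster 2 offline=not → not all inputs occur → does not occur.
Spacecraft attitude control lost [OR]: Sensor suite fails=not, Backup chain unavailable=not, Momentum path inoperative=not, Outboard magnetorquer 2 is out=not → no input occurs → does not occur.

No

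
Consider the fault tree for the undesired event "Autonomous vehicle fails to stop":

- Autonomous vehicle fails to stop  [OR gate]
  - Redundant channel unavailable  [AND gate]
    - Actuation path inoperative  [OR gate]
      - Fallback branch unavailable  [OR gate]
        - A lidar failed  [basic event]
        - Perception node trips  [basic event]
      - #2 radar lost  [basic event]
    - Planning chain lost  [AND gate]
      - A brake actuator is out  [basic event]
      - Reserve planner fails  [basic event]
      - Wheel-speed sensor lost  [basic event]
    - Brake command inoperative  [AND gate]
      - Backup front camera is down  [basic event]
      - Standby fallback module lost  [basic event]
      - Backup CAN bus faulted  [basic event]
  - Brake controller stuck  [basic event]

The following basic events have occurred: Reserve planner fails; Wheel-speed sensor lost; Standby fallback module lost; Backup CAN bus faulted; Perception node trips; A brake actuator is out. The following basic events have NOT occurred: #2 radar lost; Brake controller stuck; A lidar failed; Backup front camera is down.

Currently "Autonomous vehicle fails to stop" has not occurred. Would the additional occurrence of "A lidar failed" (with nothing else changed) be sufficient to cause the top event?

No

Counterfactual: set "A lidar failed" to occurred.
Fallback branch unavailable [OR]: A lidar failed=occurs, Perception node trips=occurs → at least one input occurs → occurs.
Actuation path inoperative [OR]: Fallback branch unavailable=occurs, #2 radar lost=not → at least one input occurs → occurs.
Planning chain lost [AND]: A brake actuator is out=occurs, Reserve planner fails=occurs, Wheel-speed sensor lost=occurs → all inputs occur → occurs.
Brake command inoperative [AND]: Backup front camera is down=not, Standby fallback module lost=occurs, Backup CAN bus faulted=occurs → not all inputs occur → does not occur.
Redundant channel unavailable [AND]: Actuation path inoperative=occurs, Planning chain lost=occurs, Brake command inoperative=not → not all inputs occur → does not occur.
Autonomous vehicle fails to stop [OR]: Redundant channel unavailable=not, Brake controller stuck=not → no input occurs → does not occur.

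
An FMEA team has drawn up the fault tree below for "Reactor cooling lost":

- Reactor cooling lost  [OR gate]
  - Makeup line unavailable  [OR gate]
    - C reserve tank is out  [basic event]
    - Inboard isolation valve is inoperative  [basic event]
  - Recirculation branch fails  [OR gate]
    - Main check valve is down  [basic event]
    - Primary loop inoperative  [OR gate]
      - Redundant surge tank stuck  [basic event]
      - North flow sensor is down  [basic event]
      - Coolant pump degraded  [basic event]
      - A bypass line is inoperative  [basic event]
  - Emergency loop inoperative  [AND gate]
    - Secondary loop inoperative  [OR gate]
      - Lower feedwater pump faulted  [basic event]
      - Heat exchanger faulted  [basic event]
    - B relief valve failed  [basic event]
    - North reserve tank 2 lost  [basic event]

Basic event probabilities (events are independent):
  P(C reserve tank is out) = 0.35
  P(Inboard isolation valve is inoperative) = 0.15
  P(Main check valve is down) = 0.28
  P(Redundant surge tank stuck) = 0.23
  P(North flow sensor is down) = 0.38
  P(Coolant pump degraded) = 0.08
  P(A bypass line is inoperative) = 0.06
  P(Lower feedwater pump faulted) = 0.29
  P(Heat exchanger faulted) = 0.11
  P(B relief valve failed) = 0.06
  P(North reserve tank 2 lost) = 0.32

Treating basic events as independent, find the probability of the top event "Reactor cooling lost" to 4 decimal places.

0.8369

P(Makeup line unavailable) [OR] = 1 − (1−0.35) × (1−0.15) = 0.447500
P(Primary loop inoperative) [OR] = 1 − (1−0.23) × (1−0.38) × (1−0.08) × (1−0.06) = 0.587144
P(Recirculation branch fails) [OR] = 1 − (1−0.28) × (1−0.587144) = 0.702744
P(Secondary loop inoperative) [OR] = 1 − (1−0.29) × (1−0.11) = 0.368100
P(Emergency loop inoperative) [AND] = 0.368100 × 0.06 × 0.32 = 0.007068
P(Reactor cooling lost) [OR] = 1 − (1−0.447500) × (1−0.702744) × (1−0.007068) = 0.836927
Rounded to 4 decimal places: P(Reactor cooling lost) ≈ 0.8369.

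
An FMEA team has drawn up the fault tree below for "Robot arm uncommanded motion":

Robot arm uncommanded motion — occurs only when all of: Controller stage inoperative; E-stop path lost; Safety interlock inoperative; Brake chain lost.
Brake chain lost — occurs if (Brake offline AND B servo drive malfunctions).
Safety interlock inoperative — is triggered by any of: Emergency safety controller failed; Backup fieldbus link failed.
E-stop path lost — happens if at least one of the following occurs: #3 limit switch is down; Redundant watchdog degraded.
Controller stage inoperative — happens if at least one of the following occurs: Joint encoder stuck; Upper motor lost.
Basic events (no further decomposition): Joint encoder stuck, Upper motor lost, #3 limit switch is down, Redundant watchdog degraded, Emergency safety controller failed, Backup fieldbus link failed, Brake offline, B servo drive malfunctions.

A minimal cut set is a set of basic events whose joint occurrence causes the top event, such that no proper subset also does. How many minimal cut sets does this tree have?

Controller stage inoperative [OR]: union of children's cut sets → 2 cut set(s).
E-stop path lost [OR]: union of children's cut sets → 2 cut set(s).
Safety interlock inoperative [OR]: union of children's cut sets → 2 cut set(s).
Brake chain lost [AND]: one cut set from each child combined → 1 × 1 = 1 cut set(s).
Robot arm uncommanded motion [AND]: one cut set from each child combined → 2 × 2 × 2 × 1 = 8 cut set(s).
Minimal cut sets: {#3 limit switch is down, B servo drive malfunctions, Brake offline, Emergency safety controller failed, Joint encoder stuck}; {#3 limit switch is down, B servo drive malfunctions, Backup fieldbus link failed, Brake offline, Joint encoder stuck}; {B servo drive malfunctions, Brake offline, Emergency safety controller failed, Joint encoder stuck, Redundant watchdog degraded}; {B servo drive malfunctions, Backup fieldbus link failed, Brake offline, Joint encoder stuck, Redundant watchdog degraded}; {#3 limit switch is down, B servo drive malfunctions, Brake offline, Emergency safety controller failed, Upper motor lost}; {#3 limit switch is down, B servo drive malfunctions, Backup fieldbus link failed, Brake offline, Upper motor lost}; {B servo drive malfunctions, Brake offline, Emergency safety controller failed, Redundant watchdog degraded, Upper motor lost}; {B servo drive malfunctions, Backup fieldbus link failed, Brake offline, Redundant watchdog degraded, Upper motor lost}.

8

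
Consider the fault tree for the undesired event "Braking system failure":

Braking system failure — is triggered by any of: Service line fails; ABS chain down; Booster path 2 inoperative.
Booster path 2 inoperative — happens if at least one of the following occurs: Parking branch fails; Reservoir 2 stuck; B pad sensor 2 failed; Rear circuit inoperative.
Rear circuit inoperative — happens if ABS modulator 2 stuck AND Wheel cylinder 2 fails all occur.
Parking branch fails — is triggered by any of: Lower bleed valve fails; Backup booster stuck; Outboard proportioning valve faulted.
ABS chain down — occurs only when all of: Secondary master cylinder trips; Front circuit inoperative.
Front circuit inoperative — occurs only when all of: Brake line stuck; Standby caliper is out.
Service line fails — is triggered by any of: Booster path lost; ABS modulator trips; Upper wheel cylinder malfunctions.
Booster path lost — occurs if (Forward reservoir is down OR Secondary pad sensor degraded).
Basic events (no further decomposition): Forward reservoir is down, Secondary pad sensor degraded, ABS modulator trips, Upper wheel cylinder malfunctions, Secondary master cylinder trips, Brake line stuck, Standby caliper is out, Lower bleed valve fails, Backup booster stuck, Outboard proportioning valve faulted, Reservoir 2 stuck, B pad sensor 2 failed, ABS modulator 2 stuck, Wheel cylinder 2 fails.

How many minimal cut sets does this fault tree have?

11

Booster path lost [OR]: union of children's cut sets → 2 cut set(s).
Service line fails [OR]: union of children's cut sets → 4 cut set(s).
Front circuit inoperative [AND]: one cut set from each child combined → 1 × 1 = 1 cut set(s).
ABS chain down [AND]: one cut set from each child combined → 1 × 1 = 1 cut set(s).
Parking branch fails [OR]: union of children's cut sets → 3 cut set(s).
Rear circuit inoperative [AND]: one cut set from each child combined → 1 × 1 = 1 cut set(s).
Booster path 2 inoperative [OR]: union of children's cut sets → 6 cut set(s).
Braking system failure [OR]: union of children's cut sets → 11 cut set(s).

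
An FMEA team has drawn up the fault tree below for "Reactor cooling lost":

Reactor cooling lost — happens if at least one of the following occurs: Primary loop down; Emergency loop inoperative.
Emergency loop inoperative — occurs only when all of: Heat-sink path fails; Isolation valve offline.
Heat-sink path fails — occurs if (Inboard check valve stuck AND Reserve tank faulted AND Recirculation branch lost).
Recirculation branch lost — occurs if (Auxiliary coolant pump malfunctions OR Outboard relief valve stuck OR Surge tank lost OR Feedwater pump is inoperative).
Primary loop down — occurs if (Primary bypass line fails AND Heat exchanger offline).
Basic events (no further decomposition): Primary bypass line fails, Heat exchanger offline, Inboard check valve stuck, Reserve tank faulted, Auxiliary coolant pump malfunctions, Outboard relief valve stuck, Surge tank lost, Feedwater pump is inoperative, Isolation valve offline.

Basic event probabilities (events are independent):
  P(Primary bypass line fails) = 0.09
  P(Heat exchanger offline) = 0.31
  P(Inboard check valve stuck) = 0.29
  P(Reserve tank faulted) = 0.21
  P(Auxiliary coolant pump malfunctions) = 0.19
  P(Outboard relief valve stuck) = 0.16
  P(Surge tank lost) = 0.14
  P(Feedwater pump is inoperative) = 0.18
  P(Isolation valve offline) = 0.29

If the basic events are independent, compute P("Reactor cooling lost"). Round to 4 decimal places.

P(Primary loop down) [AND] = 0.09 × 0.31 = 0.027900
P(Recirculation branch lost) [OR] = 1 − (1−0.19) × (1−0.16) × (1−0.14) × (1−0.18) = 0.520182
P(Heat-sink path fails) [AND] = 0.29 × 0.21 × 0.520182 = 0.031679
P(Emergency loop inoperative) [AND] = 0.031679 × 0.29 = 0.009187
P(Reactor cooling lost) [OR] = 1 − (1−0.027900) × (1−0.009187) = 0.036831
Rounded to 4 decimal places: P(Reactor cooling lost) ≈ 0.0368.

0.0368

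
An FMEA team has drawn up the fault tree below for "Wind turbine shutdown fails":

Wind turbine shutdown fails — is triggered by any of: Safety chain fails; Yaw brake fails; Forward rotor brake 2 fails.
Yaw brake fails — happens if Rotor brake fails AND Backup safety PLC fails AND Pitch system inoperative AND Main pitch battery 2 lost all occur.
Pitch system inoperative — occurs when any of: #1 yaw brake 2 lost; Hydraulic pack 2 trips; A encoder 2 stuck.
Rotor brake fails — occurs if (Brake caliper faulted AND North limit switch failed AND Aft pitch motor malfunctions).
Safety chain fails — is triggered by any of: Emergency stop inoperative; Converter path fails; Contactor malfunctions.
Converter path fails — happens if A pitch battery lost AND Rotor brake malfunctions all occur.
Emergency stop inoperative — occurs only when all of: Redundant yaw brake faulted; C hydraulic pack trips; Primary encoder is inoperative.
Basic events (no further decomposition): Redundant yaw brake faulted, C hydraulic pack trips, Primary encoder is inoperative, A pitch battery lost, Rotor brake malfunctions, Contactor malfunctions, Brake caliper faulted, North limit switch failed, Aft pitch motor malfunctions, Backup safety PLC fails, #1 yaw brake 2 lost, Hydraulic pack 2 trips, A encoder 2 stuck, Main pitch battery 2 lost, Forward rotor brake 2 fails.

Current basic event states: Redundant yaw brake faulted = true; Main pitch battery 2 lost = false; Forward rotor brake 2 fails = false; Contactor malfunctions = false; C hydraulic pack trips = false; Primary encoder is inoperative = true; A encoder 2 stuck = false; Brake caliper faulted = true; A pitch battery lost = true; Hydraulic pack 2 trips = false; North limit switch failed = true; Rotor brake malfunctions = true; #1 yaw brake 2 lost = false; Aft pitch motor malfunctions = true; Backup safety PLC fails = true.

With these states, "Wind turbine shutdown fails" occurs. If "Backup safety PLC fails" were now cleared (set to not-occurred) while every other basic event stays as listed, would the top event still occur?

Yes

Counterfactual: set "Backup safety PLC fails" to not occurred.
Emergency stop inoperative [AND]: Redundant yaw brake faulted=occurs, C hydraulic pack trips=not, Primary encoder is inoperative=occurs → not all inputs occur → does not occur.
Converter path fails [AND]: A pitch battery lost=occurs, Rotor brake malfunctions=occurs → all inputs occur → occurs.
Safety chain fails [OR]: Emergency stop inoperative=not, Converter path fails=occurs, Contactor malfunctions=not → at least one input occurs → occurs.
Rotor brake fails [AND]: Brake caliper faulted=occurs, North limit switch failed=occurs, Aft pitch motor malfunctions=occurs → all inputs occur → occurs.
Pitch system inoperative [OR]: #1 yaw brake 2 lost=not, Hydraulic pack 2 trips=not, A encoder 2 stuck=not → no input occurs → does not occur.
Yaw brake fails [AND]: Rotor brake fails=occurs, Backup safety PLC fails=not, Pitch system inoperative=not, Main pitch battery 2 lost=not → not all inputs occur → does not occur.
Wind turbine shutdown fails [OR]: Safety chain fails=occurs, Yaw brake fails=not, Forward rotor brake 2 fails=not → at least one input occurs → occurs.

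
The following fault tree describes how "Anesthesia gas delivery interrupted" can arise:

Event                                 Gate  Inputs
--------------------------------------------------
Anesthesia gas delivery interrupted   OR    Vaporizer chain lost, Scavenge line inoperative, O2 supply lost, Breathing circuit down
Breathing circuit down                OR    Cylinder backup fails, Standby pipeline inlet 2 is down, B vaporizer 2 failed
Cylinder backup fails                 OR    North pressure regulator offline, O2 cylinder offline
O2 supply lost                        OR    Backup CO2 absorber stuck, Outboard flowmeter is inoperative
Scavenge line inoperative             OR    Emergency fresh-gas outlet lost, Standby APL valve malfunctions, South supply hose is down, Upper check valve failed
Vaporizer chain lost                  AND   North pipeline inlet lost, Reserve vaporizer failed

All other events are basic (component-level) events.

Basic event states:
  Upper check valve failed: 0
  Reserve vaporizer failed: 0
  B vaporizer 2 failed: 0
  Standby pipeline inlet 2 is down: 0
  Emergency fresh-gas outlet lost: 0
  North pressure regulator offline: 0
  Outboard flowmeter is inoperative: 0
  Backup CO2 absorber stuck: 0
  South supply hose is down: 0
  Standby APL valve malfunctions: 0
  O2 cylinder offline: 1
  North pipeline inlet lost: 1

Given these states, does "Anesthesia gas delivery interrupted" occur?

Vaporizer chain lost [AND]: North pipeline inlet lost=occurs, Reserve vaporizer failed=not → not all inputs occur → does not occur.
Scavenge line inoperative [OR]: Emergency fresh-gas outlet lost=not, Standby APL valve malfunctions=not, South supply hose is down=not, Upper check valve failed=not → no input occurs → does not occur.
O2 supply lost [OR]: Backup CO2 absorber stuck=not, Outboard flowmeter is inoperative=not → no input occurs → does not occur.
Cylinder backup fails [OR]: North pressure regulator offline=not, O2 cylinder offline=occurs → at least one input occurs → occurs.
Breathing circuit down [OR]: Cylinder backup fails=occurs, Standby pipeline inlet 2 is down=not, B vaporizer 2 failed=not → at least one input occurs → occurs.
Anesthesia gas delivery interrupted [OR]: Vaporizer chain lost=not, Scavenge line inoperative=not, O2 supply lost=not, Breathing circuit down=occurs → at least one input occurs → occurs.

Yes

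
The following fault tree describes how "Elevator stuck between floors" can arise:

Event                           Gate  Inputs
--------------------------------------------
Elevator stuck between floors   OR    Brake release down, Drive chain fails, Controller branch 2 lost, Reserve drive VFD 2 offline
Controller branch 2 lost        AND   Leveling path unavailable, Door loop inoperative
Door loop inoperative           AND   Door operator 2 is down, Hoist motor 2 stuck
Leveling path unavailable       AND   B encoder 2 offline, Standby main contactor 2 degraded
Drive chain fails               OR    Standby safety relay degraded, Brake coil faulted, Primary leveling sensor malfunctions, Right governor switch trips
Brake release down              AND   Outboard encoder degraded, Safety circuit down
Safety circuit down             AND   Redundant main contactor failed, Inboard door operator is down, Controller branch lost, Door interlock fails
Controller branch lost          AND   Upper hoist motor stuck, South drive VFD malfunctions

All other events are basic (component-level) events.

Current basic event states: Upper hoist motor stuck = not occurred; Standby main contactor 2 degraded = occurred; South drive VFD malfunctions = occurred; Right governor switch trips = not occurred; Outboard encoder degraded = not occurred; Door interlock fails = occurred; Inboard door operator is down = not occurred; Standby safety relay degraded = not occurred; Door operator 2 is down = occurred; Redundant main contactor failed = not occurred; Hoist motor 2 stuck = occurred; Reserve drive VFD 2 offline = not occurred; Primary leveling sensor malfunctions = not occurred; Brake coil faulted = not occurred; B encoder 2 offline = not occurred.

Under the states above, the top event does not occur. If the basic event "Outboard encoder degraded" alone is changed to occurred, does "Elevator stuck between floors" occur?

No

Counterfactual: set "Outboard encoder degraded" to occurred.
Controller branch lost [AND]: Upper hoist motor stuck=not, South drive VFD malfunctions=occurs → not all inputs occur → does not occur.
Safety circuit down [AND]: Redundant main contactor failed=not, Inboard door operator is down=not, Controller branch lost=not, Door interlock fails=occurs → not all inputs occur → does not occur.
Brake release down [AND]: Outboard encoder degraded=occurs, Safety circuit down=not → not all inputs occur → does not occur.
Drive chain fails [OR]: Standby safety relay degraded=not, Brake coil faulted=not, Primary leveling sensor malfunctions=not, Right governor switch trips=not → no input occurs → does not occur.
Leveling path unavailable [AND]: B encoder 2 offline=not, Standby main contactor 2 degraded=occurs → not all inputs occur → does not occur.
Door loop inoperative [AND]: Door operator 2 is down=occurs, Hoist motor 2 stuck=occurs → all inputs occur → occurs.
Controller branch 2 lost [AND]: Leveling path unavailable=not, Door loop inoperative=occurs → not all inputs occur → does not occur.
Elevator stuck between floors [OR]: Brake release down=not, Drive chain fails=not, Controller branch 2 lost=not, Reserve drive VFD 2 offline=not → no input occurs → does not occur.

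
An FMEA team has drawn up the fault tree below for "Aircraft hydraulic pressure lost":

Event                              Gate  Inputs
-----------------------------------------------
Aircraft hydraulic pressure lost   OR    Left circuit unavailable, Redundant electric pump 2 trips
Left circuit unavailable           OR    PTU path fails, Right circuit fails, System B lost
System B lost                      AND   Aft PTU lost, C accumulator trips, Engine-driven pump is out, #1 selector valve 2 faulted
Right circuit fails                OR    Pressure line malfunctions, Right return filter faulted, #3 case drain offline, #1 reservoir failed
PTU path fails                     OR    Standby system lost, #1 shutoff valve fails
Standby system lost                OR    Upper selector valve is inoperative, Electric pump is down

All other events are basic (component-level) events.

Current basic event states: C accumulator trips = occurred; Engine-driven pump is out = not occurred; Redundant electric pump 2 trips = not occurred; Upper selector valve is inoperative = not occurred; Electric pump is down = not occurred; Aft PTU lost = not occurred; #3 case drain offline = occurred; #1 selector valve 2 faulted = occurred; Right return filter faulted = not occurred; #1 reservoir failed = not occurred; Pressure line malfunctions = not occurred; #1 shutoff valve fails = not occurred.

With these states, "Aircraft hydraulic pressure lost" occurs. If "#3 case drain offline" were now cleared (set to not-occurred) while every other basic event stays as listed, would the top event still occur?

No

Counterfactual: set "#3 case drain offline" to not occurred.
Standby system lost [OR]: Upper selector valve is inoperative=not, Electric pump is down=not → no input occurs → does not occur.
PTU path fails [OR]: Standby system lost=not, #1 shutoff valve fails=not → no input occurs → does not occur.
Right circuit fails [OR]: Pressure line malfunctions=not, Right return filter faulted=not, #3 case drain offline=not, #1 reservoir failed=not → no input occurs → does not occur.
System B lost [AND]: Aft PTU lost=not, C accumulator trips=occurs, Engine-driven pump is out=not, #1 selector valve 2 faulted=occurs → not all inputs occur → does not occur.
Left circuit unavailable [OR]: PTU path fails=not, Right circuit fails=not, System B lost=not → no input occurs → does not occur.
Aircraft hydraulic pressure lost [OR]: Left circuit unavailable=not, Redundant electric pump 2 trips=not → no input occurs → does not occur.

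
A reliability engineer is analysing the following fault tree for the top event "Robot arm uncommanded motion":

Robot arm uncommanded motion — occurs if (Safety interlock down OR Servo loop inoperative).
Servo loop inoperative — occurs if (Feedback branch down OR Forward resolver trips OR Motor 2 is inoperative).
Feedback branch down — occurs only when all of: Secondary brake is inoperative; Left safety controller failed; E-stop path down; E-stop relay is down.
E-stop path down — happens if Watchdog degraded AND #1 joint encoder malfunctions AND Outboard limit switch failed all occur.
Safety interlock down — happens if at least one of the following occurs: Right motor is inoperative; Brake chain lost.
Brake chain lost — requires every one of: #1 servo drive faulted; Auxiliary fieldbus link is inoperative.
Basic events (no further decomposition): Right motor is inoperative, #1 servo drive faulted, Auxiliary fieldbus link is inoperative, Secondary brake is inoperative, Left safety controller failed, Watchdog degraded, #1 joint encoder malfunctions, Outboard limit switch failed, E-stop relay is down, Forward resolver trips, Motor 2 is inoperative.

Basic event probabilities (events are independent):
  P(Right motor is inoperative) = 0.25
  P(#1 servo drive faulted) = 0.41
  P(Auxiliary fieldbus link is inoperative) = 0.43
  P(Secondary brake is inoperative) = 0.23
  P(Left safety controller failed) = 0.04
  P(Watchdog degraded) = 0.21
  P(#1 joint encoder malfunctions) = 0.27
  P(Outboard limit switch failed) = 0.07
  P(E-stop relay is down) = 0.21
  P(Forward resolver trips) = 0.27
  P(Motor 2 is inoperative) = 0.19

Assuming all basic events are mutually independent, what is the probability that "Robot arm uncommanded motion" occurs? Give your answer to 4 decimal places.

P(Brake chain lost) [AND] = 0.41 × 0.43 = 0.176300
P(Safety interlock down) [OR] = 1 − (1−0.25) × (1−0.176300) = 0.382225
P(E-stop path down) [AND] = 0.21 × 0.27 × 0.07 = 0.003969
P(Feedback branch down) [AND] = 0.23 × 0.04 × 0.003969 × 0.21 = 0.000008
P(Servo loop inoperative) [OR] = 1 − (1−0.000008) × (1−0.27) × (1−0.19) = 0.408705
P(Robot arm uncommanded motion) [OR] = 1 − (1−0.382225) × (1−0.408705) = 0.634713
Rounded to 4 decimal places: P(Robot arm uncommanded motion) ≈ 0.6347.

0.6347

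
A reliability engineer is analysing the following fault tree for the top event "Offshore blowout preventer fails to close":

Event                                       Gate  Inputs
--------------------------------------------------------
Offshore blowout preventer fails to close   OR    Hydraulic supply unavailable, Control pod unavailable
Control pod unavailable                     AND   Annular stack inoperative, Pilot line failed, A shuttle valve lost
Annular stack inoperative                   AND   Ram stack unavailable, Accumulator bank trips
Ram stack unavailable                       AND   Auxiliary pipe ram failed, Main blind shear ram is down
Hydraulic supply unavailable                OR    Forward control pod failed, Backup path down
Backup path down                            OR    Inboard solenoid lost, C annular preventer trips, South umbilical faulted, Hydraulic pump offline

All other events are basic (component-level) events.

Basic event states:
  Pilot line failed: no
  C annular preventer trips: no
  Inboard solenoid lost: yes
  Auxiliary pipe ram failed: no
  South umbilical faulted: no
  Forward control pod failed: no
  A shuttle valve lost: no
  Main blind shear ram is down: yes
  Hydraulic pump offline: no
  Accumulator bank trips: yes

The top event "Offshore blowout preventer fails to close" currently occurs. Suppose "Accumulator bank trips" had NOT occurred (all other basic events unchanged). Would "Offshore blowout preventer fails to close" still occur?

Yes

Counterfactual: set "Accumulator bank trips" to not occurred.
Backup path down [OR]: Inboard solenoid lost=occurs, C annular preventer trips=not, South umbilical faulted=not, Hydraulic pump offline=not → at least one input occurs → occurs.
Hydraulic supply unavailable [OR]: Forward control pod failed=not, Backup path down=occurs → at least one input occurs → occurs.
Ram stack unavailable [AND]: Auxiliary pipe ram failed=not, Main blind shear ram is down=occurs → not all inputs occur → does not occur.
Annular stack inoperative [AND]: Ram stack unavailable=not, Accumulator bank trips=not → not all inputs occur → does not occur.
Control pod unavailable [AND]: Annular stack inoperative=not, Pilot line failed=not, A shuttle valve lost=not → not all inputs occur → does not occur.
Offshore blowout preventer fails to close [OR]: Hydraulic supply unavailable=occurs, Control pod unavailable=not → at least one input occurs → occurs.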